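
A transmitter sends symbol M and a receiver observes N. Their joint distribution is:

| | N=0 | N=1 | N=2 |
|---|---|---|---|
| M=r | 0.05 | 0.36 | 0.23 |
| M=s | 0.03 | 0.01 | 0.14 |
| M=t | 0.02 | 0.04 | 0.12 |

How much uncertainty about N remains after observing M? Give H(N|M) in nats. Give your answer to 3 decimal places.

0.841 nats

Marginals: p(M) = (0.6400, 0.1800, 0.1800), p(N) = (0.1000, 0.4100, 0.4900).
H(N|M) = Σ p(M) · H(N|M=·).
  M=r: p=0.6400, H(N|M=r) = 0.8906
  M=s: p=0.1800, H(N|M=s) = 0.6547
  M=t: p=0.1800, H(N|M=t) = 0.8487
Weighted sum = 0.841 nats.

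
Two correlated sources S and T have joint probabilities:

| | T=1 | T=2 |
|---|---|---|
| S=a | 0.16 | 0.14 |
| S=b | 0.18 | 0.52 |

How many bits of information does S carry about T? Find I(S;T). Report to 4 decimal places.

0.0501 bits

Marginals: p(S) = (0.3000, 0.7000), p(T) = (0.3400, 0.6600).
I(S;T) = Σ p(x,y)·log₂[p(x,y)/(p(x)p(y))].
  (a,1): 0.16·log₂(1.5686) = 0.10392
  (a,2): 0.14·log₂(0.7071) = -0.07001
  (b,1): 0.18·log₂(0.7563) = -0.07253
  (b,2): 0.52·log₂(1.1255) = 0.08872
Sum = 0.0501 bits.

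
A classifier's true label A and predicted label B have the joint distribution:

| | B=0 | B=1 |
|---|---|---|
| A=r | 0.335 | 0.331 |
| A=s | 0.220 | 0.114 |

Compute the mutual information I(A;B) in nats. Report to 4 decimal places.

Marginals: p(A) = (0.6660, 0.3340), p(B) = (0.5550, 0.4450).
I(A;B) = Σ p(x,y)·ln[p(x,y)/(p(x)p(y))].
  (r,0): 0.335·ln(0.9063) = -0.03295
  (r,1): 0.331·ln(1.1168) = 0.03658
  (s,0): 0.220·ln(1.1868) = 0.03768
  (s,1): 0.114·ln(0.7670) = -0.03024
Sum = 0.0111 nats.

0.0111 nats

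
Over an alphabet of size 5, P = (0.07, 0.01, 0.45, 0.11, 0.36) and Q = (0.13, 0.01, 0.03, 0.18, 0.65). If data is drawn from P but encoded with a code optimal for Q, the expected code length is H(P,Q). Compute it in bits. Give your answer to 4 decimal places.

3.0448 bits

H(P,Q) = −Σ p·log₂ q.
  −0.07·log₂(0.13) = 0.20604
  −0.01·log₂(0.01) = 0.06644
  −0.45·log₂(0.03) = 2.27650
  −0.11·log₂(0.18) = 0.27213
  −0.36·log₂(0.65) = 0.22374
H(P,Q) = 3.0448 bits.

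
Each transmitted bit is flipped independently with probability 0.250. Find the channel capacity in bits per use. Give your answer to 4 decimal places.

Binary symmetric channel: C = 1 − h₂(ε) where h₂ is the binary entropy function.
h₂(0.250) = −0.250·log₂0.250 − 0.750·log₂0.750 = 0.8113.
C = 1 − 0.8113 = 0.1887 bits per channel use.

0.1887 bits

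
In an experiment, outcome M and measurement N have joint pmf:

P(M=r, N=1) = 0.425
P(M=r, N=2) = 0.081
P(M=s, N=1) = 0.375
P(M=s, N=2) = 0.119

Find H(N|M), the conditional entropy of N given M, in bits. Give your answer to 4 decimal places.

0.7145 bits

Marginals: p(M) = (0.5060, 0.4940), p(N) = (0.8000, 0.2000).
H(N|M) = Σ p(M) · H(N|M=·).
  M=r: p=0.5060, H(N|M=r) = 0.6345
  M=s: p=0.4940, H(N|M=s) = 0.7965
Weighted sum = 0.7145 bits.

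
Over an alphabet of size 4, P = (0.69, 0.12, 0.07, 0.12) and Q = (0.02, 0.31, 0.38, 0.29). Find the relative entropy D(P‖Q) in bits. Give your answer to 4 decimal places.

D(P‖Q) = Σ p·log₂(p/q).
  0.69·log₂(0.69/0.02) = 3.52488
  0.12·log₂(0.12/0.31) = -0.16431
  0.07·log₂(0.07/0.38) = -0.17084
  0.12·log₂(0.12/0.29) = -0.15276
D(P‖Q) = 3.0370 bits.

3.0370 bits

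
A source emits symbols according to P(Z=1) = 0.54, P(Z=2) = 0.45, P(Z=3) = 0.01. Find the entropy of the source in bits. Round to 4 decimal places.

1.0649 bits

H(Z) = −Σ p·log₂ p.
  −(0.54)·log₂(0.54) = 0.48004
  −(0.45)·log₂(0.45) = 0.51840
  −(0.01)·log₂(0.01) = 0.06644
Sum: 0.48004 + 0.51840 + 0.06644 = 1.0649 bits.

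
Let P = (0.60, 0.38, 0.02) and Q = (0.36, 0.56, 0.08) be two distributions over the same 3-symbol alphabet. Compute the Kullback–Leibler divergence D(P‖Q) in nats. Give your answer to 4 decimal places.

0.1314 nats

D(P‖Q) = Σ p·ln(p/q).
  0.60·ln(0.60/0.36) = 0.30650
  0.38·ln(0.38/0.56) = -0.14735
  0.02·ln(0.02/0.08) = -0.02773
D(P‖Q) = 0.1314 nats.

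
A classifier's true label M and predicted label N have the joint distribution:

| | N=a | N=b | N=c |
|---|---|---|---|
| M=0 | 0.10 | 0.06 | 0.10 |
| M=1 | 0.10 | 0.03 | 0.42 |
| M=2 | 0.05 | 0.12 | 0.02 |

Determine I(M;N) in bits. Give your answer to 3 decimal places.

0.274 bits

Marginals: p(M) = (0.2600, 0.5500, 0.1900), p(N) = (0.2500, 0.2100, 0.5400).
I(M;N) = H(M) + H(N) − H(M,N).
H(M) = 1.4349, H(N) = 1.4529, H(M,N) = 2.6136.
I(M;N) = 1.4349 + 1.4529 − 2.6136 = 0.274 bits.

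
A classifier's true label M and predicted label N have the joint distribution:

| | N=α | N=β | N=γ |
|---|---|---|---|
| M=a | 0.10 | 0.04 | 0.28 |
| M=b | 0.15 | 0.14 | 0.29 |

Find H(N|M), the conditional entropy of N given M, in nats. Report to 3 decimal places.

Chain rule: H(N|M) = H(M,N) − H(M).
Marginals: p(M) = (0.4200, 0.5800), p(N) = (0.2500, 0.1800, 0.5700).
H(M,N) = 1.6343 nats; H(M) = 0.6803 nats.
H(N|M) = 1.6343 − 0.6803 = 0.954 nats.

0.954 nats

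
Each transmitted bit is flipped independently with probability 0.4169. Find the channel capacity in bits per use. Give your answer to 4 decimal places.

Binary symmetric channel: C = 1 − h₂(ε) where h₂ is the binary entropy function.
h₂(0.4169) = −0.4169·log₂0.4169 − 0.5831·log₂0.5831 = 0.9800.
C = 1 − 0.9800 = 0.0200 bits per channel use.

0.0200 bits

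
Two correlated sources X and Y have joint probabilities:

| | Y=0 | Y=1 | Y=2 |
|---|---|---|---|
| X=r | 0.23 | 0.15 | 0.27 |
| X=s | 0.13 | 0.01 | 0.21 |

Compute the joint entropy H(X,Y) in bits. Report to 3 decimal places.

2.330 bits

H(X,Y) = −Σ p(x,y)·log₂ p(x,y) over all 6 cells.
  cell (r,0): −0.23·log₂0.23 = 0.4877
  cell (r,1): −0.15·log₂0.15 = 0.4105
  cell (r,2): −0.27·log₂0.27 = 0.5100
  cell (s,0): −0.13·log₂0.13 = 0.3826
  cell (s,1): −0.01·log₂0.01 = 0.0664
  cell (s,2): −0.21·log₂0.21 = 0.4728
Sum = 2.330 bits.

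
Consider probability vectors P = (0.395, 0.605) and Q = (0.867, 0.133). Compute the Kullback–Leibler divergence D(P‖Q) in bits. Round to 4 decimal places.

D(P‖Q) = Σ p·log₂(p/q).
  0.395·log₂(0.395/0.867) = -0.44800
  0.605·log₂(0.605/0.133) = 1.32223
D(P‖Q) = 0.8742 bits.

0.8742 bits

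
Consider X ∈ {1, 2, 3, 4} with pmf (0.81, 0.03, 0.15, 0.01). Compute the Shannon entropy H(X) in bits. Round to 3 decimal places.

0.875 bits

H(X) = −Σ p·log₂ p.
  −(0.81)·log₂(0.81) = 0.2462
  −(0.03)·log₂(0.03) = 0.1518
  −(0.15)·log₂(0.15) = 0.4105
  −(0.01)·log₂(0.01) = 0.0664
Sum: 0.2462 + 0.1518 + 0.4105 + 0.0664 = 0.875 bits.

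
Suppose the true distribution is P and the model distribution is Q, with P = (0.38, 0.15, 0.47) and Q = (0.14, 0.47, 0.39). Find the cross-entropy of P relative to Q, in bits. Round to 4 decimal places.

1.8797 bits

H(P,Q) = −Σ p·log₂ q.
  −0.38·log₂(0.14) = 1.07787
  −0.15·log₂(0.47) = 0.16339
  −0.47·log₂(0.39) = 0.63847
H(P,Q) = 1.8797 bits.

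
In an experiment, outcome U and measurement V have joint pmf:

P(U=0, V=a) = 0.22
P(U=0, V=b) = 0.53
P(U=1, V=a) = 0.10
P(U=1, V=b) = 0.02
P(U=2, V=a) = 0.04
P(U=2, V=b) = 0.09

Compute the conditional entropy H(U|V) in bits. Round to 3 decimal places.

Marginals: p(U) = (0.7500, 0.1200, 0.1300), p(V) = (0.3600, 0.6400).
H(U|V) = Σ p(V) · H(U|V=·).
  V=a: p=0.3600, H(U|V=a) = 1.2997
  V=b: p=0.6400, H(U|V=b) = 0.7795
Weighted sum = 0.967 bits.

0.967 bits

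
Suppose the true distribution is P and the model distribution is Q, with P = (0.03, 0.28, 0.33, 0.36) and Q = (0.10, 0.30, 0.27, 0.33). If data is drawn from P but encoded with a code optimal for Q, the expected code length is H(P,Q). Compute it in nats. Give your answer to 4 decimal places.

H(P,Q) = −Σ p·ln q.
  −0.03·ln(0.10) = 0.06908
  −0.28·ln(0.30) = 0.33711
  −0.33·ln(0.27) = 0.43208
  −0.36·ln(0.33) = 0.39912
H(P,Q) = 1.2374 nats.

1.2374 nats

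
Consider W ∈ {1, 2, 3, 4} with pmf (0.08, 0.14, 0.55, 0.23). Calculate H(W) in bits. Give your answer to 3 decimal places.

1.651 bits

H(W) = −Σ p·log₂ p.
  −(0.08)·log₂(0.08) = 0.2915
  −(0.14)·log₂(0.14) = 0.3971
  −(0.55)·log₂(0.55) = 0.4744
  −(0.23)·log₂(0.23) = 0.4877
Sum: 0.2915 + 0.3971 + 0.4744 + 0.4877 = 1.651 bits.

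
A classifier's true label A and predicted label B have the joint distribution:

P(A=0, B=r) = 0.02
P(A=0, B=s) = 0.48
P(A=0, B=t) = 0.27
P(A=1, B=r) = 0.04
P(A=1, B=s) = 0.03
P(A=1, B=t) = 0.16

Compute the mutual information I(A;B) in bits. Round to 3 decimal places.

0.149 bits

Marginals: p(A) = (0.7700, 0.2300), p(B) = (0.0600, 0.5100, 0.4300).
I(A;B) = Σ p(x,y)·log₂[p(x,y)/(p(x)p(y))].
  (0,r): 0.02·log₂(0.4329) = -0.0242
  (0,s): 0.48·log₂(1.2223) = 0.1390
  (0,t): 0.27·log₂(0.8155) = -0.0795
  (1,r): 0.04·log₂(2.8986) = 0.0614
  (1,s): 0.03·log₂(0.2558) = -0.0590
  (1,t): 0.16·log₂(1.6178) = 0.1110
Sum = 0.149 bits.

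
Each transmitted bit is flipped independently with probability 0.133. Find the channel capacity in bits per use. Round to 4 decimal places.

Binary symmetric channel: C = 1 − h₂(ε) where h₂ is the binary entropy function.
h₂(0.133) = −0.133·log₂0.133 − 0.867·log₂0.867 = 0.5656.
C = 1 − 0.5656 = 0.4344 bits per channel use.

0.4344 bits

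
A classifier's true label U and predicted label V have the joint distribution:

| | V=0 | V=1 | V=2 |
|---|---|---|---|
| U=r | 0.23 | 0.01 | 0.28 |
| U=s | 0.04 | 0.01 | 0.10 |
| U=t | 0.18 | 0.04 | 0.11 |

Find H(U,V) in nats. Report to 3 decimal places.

H(U,V) = −Σ p(x,y)·ln p(x,y) over all 9 cells.
  cell (r,0): −0.23·ln0.23 = 0.3380
  cell (r,1): −0.01·ln0.01 = 0.0461
  cell (r,2): −0.28·ln0.28 = 0.3564
  cell (s,0): −0.04·ln0.04 = 0.1288
  cell (s,1): −0.01·ln0.01 = 0.0461
  cell (s,2): −0.10·ln0.10 = 0.2303
  cell (t,0): −0.18·ln0.18 = 0.3087
  cell (t,1): −0.04·ln0.04 = 0.1288
  cell (t,2): −0.11·ln0.11 = 0.2428
Sum = 1.826 nats.

1.826 nats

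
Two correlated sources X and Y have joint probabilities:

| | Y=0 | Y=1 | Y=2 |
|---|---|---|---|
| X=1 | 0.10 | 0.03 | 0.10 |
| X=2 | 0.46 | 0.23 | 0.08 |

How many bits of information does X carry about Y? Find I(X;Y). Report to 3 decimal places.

0.086 bits

Marginals: p(X) = (0.2300, 0.7700), p(Y) = (0.5600, 0.2600, 0.1800).
I(X;Y) = Σ p(x,y)·log₂[p(x,y)/(p(x)p(y))].
  (1,0): 0.10·log₂(0.7764) = -0.0365
  (1,1): 0.03·log₂(0.5017) = -0.0299
  (1,2): 0.10·log₂(2.4155) = 0.1272
  (2,0): 0.46·log₂(1.0668) = 0.0429
  (2,1): 0.23·log₂(1.1489) = 0.0460
  (2,2): 0.08·log₂(0.5772) = -0.0634
Sum = 0.086 bits.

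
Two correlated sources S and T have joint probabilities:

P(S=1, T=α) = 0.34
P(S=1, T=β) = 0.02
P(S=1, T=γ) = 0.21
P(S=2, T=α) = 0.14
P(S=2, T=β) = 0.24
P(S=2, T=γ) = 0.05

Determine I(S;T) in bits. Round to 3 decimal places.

0.282 bits

Marginals: p(S) = (0.5700, 0.4300), p(T) = (0.4800, 0.2600, 0.2600).
I(S;T) = H(S) + H(T) − H(S,T).
H(S) = 0.9858, H(T) = 1.5188, H(S,T) = 2.2222.
I(S;T) = 0.9858 + 1.5188 − 2.2222 = 0.282 bits.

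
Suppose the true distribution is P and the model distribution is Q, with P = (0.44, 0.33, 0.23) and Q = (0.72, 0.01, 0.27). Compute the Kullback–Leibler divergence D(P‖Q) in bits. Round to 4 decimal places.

D(P‖Q) = Σ p·log₂(p/q).
  0.44·log₂(0.44/0.72) = -0.31262
  0.33·log₂(0.33/0.01) = 1.66465
  0.23·log₂(0.23/0.27) = -0.05320
D(P‖Q) = 1.2988 bits.

1.2988 bits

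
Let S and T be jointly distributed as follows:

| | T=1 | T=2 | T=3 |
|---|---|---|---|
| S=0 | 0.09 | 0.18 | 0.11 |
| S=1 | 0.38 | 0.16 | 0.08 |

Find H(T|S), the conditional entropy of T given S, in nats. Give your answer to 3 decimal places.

0.967 nats

Chain rule: H(T|S) = H(S,T) − H(S).
Marginals: p(S) = (0.3800, 0.6200), p(T) = (0.4700, 0.3400, 0.1900).
H(S,T) = 1.6311 nats; H(S) = 0.6641 nats.
H(T|S) = 1.6311 − 0.6641 = 0.967 nats.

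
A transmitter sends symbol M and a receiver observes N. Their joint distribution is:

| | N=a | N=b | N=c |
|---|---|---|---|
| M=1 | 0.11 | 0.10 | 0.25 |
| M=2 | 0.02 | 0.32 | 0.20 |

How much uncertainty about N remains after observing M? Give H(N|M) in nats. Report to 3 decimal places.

Marginals: p(M) = (0.4600, 0.5400), p(N) = (0.1300, 0.4200, 0.4500).
H(N|M) = Σ p(M) · H(N|M=·).
  M=1: p=0.4600, H(N|M=1) = 1.0053
  M=2: p=0.5400, H(N|M=2) = 0.8000
Weighted sum = 0.894 nats.

0.894 nats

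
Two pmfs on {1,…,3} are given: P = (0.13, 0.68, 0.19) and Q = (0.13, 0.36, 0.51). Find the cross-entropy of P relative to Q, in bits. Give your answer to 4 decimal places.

H(P,Q) = −Σ p·log₂ q.
  −0.13·log₂(0.13) = 0.38264
  −0.68·log₂(0.36) = 1.00227
  −0.19·log₂(0.51) = 0.18457
H(P,Q) = 1.5695 bits.

1.5695 bits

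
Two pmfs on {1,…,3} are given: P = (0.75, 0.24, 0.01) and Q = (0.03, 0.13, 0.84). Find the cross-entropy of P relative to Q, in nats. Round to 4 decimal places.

H(P,Q) = −Σ p·ln q.
  −0.75·ln(0.03) = 2.62992
  −0.24·ln(0.13) = 0.48965
  −0.01·ln(0.84) = 0.00174
H(P,Q) = 3.1213 nats.

3.1213 nats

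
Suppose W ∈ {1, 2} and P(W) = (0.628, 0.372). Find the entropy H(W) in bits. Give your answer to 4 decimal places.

0.9522 bits

H(W) = −Σ p·log₂ p.
  −(0.628)·log₂(0.628) = 0.42149
  −(0.372)·log₂(0.372) = 0.53070
Sum: 0.42149 + 0.53070 = 0.9522 bits.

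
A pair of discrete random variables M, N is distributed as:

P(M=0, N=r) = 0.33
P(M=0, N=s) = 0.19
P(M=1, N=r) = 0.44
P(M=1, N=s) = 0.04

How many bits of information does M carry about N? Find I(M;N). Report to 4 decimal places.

Marginals: p(M) = (0.5200, 0.4800), p(N) = (0.7700, 0.2300).
I(M;N) = Σ p(x,y)·log₂[p(x,y)/(p(x)p(y))].
  (0,r): 0.33·log₂(0.8242) = -0.09206
  (0,s): 0.19·log₂(1.5886) = 0.12688
  (1,r): 0.44·log₂(1.1905) = 0.11068
  (1,s): 0.04·log₂(0.3623) = -0.05859
Sum = 0.0869 bits.

0.0869 bits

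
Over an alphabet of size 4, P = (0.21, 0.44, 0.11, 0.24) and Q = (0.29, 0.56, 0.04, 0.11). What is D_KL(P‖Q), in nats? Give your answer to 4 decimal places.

D(P‖Q) = Σ p·ln(p/q).
  0.21·ln(0.21/0.29) = -0.06778
  0.44·ln(0.44/0.56) = -0.10611
  0.11·ln(0.11/0.04) = 0.11128
  0.24·ln(0.24/0.11) = 0.18724
D(P‖Q) = 0.1246 nats.

0.1246 nats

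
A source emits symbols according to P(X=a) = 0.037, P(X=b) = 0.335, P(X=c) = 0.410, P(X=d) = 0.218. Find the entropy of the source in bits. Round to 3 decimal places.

H(X) = −Σ p·log₂ p.
  −(0.037)·log₂(0.037) = 0.1760
  −(0.335)·log₂(0.335) = 0.5286
  −(0.410)·log₂(0.410) = 0.5274
  −(0.218)·log₂(0.218) = 0.4791
Sum: 0.1760 + 0.5286 + 0.5274 + 0.4791 = 1.711 bits.

1.711 bits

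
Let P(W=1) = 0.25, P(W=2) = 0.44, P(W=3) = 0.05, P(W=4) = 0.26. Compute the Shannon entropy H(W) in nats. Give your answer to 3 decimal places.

H(W) = −Σ p·ln p.
  −(0.25)·ln(0.25) = 0.3466
  −(0.44)·ln(0.44) = 0.3612
  −(0.05)·ln(0.05) = 0.1498
  −(0.26)·ln(0.26) = 0.3502
Sum: 0.3466 + 0.3612 + 0.1498 + 0.3502 = 1.208 nats.

1.208 nats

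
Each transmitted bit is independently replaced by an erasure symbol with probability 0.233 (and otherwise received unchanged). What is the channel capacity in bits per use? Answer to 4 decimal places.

Binary erasure channel: capacity C = 1 − ε.
C = 1 − 0.233 = 0.7670 bits per channel use.

0.7670 bits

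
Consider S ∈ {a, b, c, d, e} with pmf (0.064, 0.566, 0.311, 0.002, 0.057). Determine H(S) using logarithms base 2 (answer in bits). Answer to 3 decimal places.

H(S) = −Σ p·log₂ p.
  −(0.064)·log₂(0.064) = 0.2538
  −(0.566)·log₂(0.566) = 0.4648
  −(0.311)·log₂(0.311) = 0.5240
  −(0.002)·log₂(0.002) = 0.0179
  −(0.057)·log₂(0.057) = 0.2356
Sum: 0.2538 + 0.4648 + 0.5240 + 0.0179 + 0.2356 = 1.496 bits.

1.496 bits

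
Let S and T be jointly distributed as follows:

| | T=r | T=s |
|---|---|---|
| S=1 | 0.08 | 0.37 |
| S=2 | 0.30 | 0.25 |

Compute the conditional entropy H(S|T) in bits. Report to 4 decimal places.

Chain rule: H(S|T) = H(S,T) − H(T).
Marginals: p(S) = (0.4500, 0.5500), p(T) = (0.3800, 0.6200).
H(S,T) = 1.8433 bits; H(T) = 0.9580 bits.
H(S|T) = 1.8433 − 0.9580 = 0.8853 bits.

0.8853 bits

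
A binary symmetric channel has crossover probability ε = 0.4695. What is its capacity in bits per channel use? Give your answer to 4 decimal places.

0.0027 bits

Binary symmetric channel: C = 1 − h₂(ε) where h₂ is the binary entropy function.
h₂(0.4695) = −0.4695·log₂0.4695 − 0.5305·log₂0.5305 = 0.9973.
C = 1 − 0.9973 = 0.0027 bits per channel use.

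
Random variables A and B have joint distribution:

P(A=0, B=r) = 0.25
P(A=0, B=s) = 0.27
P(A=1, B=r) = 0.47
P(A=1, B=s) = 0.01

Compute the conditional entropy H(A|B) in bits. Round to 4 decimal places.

Marginals: p(A) = (0.5200, 0.4800), p(B) = (0.7200, 0.2800).
H(A|B) = Σ p(B) · H(A|B=·).
  B=r: p=0.7200, H(A|B=r) = 0.9316
  B=s: p=0.2800, H(A|B=s) = 0.2223
Weighted sum = 0.7330 bits.

0.7330 bits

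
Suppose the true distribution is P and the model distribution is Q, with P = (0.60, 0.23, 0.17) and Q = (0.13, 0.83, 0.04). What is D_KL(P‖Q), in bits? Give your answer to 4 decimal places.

D(P‖Q) = Σ p·log₂(p/q).
  0.60·log₂(0.60/0.13) = 1.32387
  0.23·log₂(0.23/0.83) = -0.42584
  0.17·log₂(0.17/0.04) = 0.35487
D(P‖Q) = 1.2529 bits.

1.2529 bits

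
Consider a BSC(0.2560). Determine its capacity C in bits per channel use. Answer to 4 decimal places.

0.1793 bits

Binary symmetric channel: C = 1 − h₂(ε) where h₂ is the binary entropy function.
h₂(0.2560) = −0.2560·log₂0.2560 − 0.7440·log₂0.7440 = 0.8207.
C = 1 − 0.8207 = 0.1793 bits per channel use.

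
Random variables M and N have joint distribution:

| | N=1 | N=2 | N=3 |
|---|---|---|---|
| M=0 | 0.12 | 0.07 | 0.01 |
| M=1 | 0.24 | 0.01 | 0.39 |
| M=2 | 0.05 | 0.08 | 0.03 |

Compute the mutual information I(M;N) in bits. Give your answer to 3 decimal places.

Marginals: p(M) = (0.2000, 0.6400, 0.1600), p(N) = (0.4100, 0.1600, 0.4300).
I(M;N) = H(M) + H(N) − H(M,N).
H(M) = 1.2995, H(N) = 1.4740, H(M,N) = 2.4518.
I(M;N) = 1.2995 + 1.4740 − 2.4518 = 0.322 bits.

0.322 bits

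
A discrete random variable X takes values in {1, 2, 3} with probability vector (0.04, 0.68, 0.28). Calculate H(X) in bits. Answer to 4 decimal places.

1.0783 bits

H(X) = −Σ p·log₂ p.
  −(0.04)·log₂(0.04) = 0.18575
  −(0.68)·log₂(0.68) = 0.37835
  −(0.28)·log₂(0.28) = 0.51422
Sum: 0.18575 + 0.37835 + 0.51422 = 1.0783 bits.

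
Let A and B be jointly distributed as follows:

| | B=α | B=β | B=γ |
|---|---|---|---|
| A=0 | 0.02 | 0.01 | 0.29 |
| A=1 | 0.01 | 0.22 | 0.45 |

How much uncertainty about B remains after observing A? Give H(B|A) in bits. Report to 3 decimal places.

Marginals: p(A) = (0.3200, 0.6800), p(B) = (0.0300, 0.2300, 0.7400).
H(B|A) = Σ p(A) · H(B|A=·).
  A=0: p=0.3200, H(B|A=0) = 0.5350
  A=1: p=0.6800, H(B|A=1) = 1.0104
Weighted sum = 0.858 bits.

0.858 bits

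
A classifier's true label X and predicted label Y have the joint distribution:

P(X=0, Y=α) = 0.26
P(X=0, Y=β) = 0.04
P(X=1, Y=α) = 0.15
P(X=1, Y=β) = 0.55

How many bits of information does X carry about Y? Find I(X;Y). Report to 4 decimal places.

Marginals: p(X) = (0.3000, 0.7000), p(Y) = (0.4100, 0.5900).
I(X;Y) = H(X) + H(Y) − H(X,Y).
H(X) = 0.8813, H(Y) = 0.9765, H(X,Y) = 1.5760.
I(X;Y) = 0.8813 + 0.9765 − 1.5760 = 0.2818 bits.

0.2818 bits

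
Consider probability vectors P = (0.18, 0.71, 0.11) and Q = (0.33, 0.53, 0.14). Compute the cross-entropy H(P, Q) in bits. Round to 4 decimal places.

H(P,Q) = −Σ p·log₂ q.
  −0.18·log₂(0.33) = 0.28790
  −0.71·log₂(0.53) = 0.65031
  −0.11·log₂(0.14) = 0.31202
H(P,Q) = 1.2502 bits.

1.2502 bits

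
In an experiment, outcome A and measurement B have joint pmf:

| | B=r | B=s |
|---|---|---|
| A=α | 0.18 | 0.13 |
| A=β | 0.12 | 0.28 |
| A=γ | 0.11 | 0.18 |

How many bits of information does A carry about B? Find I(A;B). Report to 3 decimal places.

Marginals: p(A) = (0.3100, 0.4000, 0.2900), p(B) = (0.4100, 0.5900).
I(A;B) = Σ p(x,y)·log₂[p(x,y)/(p(x)p(y))].
  (α,r): 0.18·log₂(1.4162) = 0.0904
  (α,s): 0.13·log₂(0.7108) = -0.0640
  (β,r): 0.12·log₂(0.7317) = -0.0541
  (β,s): 0.28·log₂(1.1864) = 0.0691
  (γ,r): 0.11·log₂(0.9251) = -0.0123
  (γ,s): 0.18·log₂(1.0520) = 0.0132
Sum = 0.042 bits.

0.042 bits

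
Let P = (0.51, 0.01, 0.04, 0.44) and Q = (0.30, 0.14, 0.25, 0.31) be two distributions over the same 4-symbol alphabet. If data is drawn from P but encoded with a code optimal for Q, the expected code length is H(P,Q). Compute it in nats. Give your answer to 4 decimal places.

1.2045 nats

H(P,Q) = −Σ p·ln q.
  −0.51·ln(0.30) = 0.61403
  −0.01·ln(0.14) = 0.01966
  −0.04·ln(0.25) = 0.05545
  −0.44·ln(0.31) = 0.51532
H(P,Q) = 1.2045 nats.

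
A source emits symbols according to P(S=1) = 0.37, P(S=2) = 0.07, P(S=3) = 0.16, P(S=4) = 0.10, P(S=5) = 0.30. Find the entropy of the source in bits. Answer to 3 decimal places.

H(S) = −Σ p·log₂ p.
  −(0.37)·log₂(0.37) = 0.5307
  −(0.07)·log₂(0.07) = 0.2686
  −(0.16)·log₂(0.16) = 0.4230
  −(0.10)·log₂(0.10) = 0.3322
  −(0.30)·log₂(0.30) = 0.5211
Sum: 0.5307 + 0.2686 + 0.4230 + 0.3322 + 0.5211 = 2.076 bits.

2.076 bits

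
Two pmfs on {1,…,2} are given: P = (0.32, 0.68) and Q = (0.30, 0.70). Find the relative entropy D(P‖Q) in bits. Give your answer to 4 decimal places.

D(P‖Q) = Σ p·log₂(p/q).
  0.32·log₂(0.32/0.30) = 0.02980
  0.68·log₂(0.68/0.70) = -0.02844
D(P‖Q) = 0.0014 bits.

0.0014 bits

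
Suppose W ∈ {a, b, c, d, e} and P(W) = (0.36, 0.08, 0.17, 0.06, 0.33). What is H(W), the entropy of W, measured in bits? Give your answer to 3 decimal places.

H(W) = −Σ p·log₂ p.
  −(0.36)·log₂(0.36) = 0.5306
  −(0.08)·log₂(0.08) = 0.2915
  −(0.17)·log₂(0.17) = 0.4346
  −(0.06)·log₂(0.06) = 0.2435
  −(0.33)·log₂(0.33) = 0.5278
Sum: 0.5306 + 0.2915 + 0.4346 + 0.2435 + 0.5278 = 2.028 bits.

2.028 bits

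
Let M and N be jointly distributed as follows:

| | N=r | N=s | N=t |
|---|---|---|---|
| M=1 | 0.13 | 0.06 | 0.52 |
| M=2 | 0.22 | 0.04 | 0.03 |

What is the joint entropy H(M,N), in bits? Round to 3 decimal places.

1.935 bits

H(M,N) = −Σ p(x,y)·log₂ p(x,y) over all 6 cells.
  cell (1,r): −0.13·log₂0.13 = 0.3826
  cell (1,s): −0.06·log₂0.06 = 0.2435
  cell (1,t): −0.52·log₂0.52 = 0.4906
  cell (2,r): −0.22·log₂0.22 = 0.4806
  cell (2,s): −0.04·log₂0.04 = 0.1858
  cell (2,t): −0.03·log₂0.03 = 0.1518
Sum = 1.935 bits.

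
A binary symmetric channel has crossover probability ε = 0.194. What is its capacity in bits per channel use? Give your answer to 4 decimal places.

0.2902 bits

Binary symmetric channel: C = 1 − h₂(ε) where h₂ is the binary entropy function.
h₂(0.194) = −0.194·log₂0.194 − 0.806·log₂0.806 = 0.7098.
C = 1 − 0.7098 = 0.2902 bits per channel use.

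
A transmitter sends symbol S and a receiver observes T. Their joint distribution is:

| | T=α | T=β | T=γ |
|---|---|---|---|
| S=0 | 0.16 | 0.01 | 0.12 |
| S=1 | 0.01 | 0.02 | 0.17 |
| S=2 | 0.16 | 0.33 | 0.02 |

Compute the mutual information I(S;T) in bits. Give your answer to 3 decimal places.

Marginals: p(S) = (0.2900, 0.2000, 0.5100), p(T) = (0.3300, 0.3600, 0.3100).
I(S;T) = Σ p(x,y)·log₂[p(x,y)/(p(x)p(y))].
  (0,α): 0.16·log₂(1.6719) = 0.1186
  (0,β): 0.01·log₂(0.0958) = -0.0338
  (0,γ): 0.12·log₂(1.3348) = 0.0500
  (1,α): 0.01·log₂(0.1515) = -0.0272
  (1,β): 0.02·log₂(0.2778) = -0.0370
  (1,γ): 0.17·log₂(2.7419) = 0.2474
  (2,α): 0.16·log₂(0.9507) = -0.0117
  (2,β): 0.33·log₂(1.7974) = 0.2791
  (2,γ): 0.02·log₂(0.1265) = -0.0597
Sum = 0.526 bits.

0.526 bits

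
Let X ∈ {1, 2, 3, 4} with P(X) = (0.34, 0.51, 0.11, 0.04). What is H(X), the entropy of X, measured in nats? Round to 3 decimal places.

1.082 nats

H(X) = −Σ p·ln p.
  −(0.34)·ln(0.34) = 0.3668
  −(0.51)·ln(0.51) = 0.3434
  −(0.11)·ln(0.11) = 0.2428
  −(0.04)·ln(0.04) = 0.1288
Sum: 0.3668 + 0.3434 + 0.2428 + 0.1288 = 1.082 nats.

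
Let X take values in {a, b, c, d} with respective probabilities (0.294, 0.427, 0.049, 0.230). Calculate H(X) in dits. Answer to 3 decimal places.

H(X) = −Σ p·log₁₀ p.
  −(0.294)·log₁₀(0.294) = 0.1563
  −(0.427)·log₁₀(0.427) = 0.1578
  −(0.049)·log₁₀(0.049) = 0.0642
  −(0.230)·log₁₀(0.230) = 0.1468
Sum: 0.1563 + 0.1578 + 0.0642 + 0.1468 = 0.525 dits.

0.525 dits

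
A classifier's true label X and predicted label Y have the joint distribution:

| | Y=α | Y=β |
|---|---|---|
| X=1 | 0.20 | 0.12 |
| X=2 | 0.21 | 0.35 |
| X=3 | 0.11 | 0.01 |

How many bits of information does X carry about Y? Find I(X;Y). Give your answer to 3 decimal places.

Marginals: p(X) = (0.3200, 0.5600, 0.1200), p(Y) = (0.5200, 0.4800).
I(X;Y) = Σ p(x,y)·log₂[p(x,y)/(p(x)p(y))].
  (1,α): 0.20·log₂(1.2019) = 0.0531
  (1,β): 0.12·log₂(0.7812) = -0.0427
  (2,α): 0.21·log₂(0.7212) = -0.0990
  (2,β): 0.35·log₂(1.3021) = 0.1333
  (3,α): 0.11·log₂(1.7628) = 0.0900
  (3,β): 0.01·log₂(0.1736) = -0.0253
Sum = 0.109 bits.

0.109 bits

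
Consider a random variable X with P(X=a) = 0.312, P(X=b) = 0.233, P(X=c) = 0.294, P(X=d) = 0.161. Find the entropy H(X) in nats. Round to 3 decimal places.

H(X) = −Σ p·ln p.
  −(0.312)·ln(0.312) = 0.3634
  −(0.233)·ln(0.233) = 0.3394
  −(0.294)·ln(0.294) = 0.3599
  −(0.161)·ln(0.161) = 0.2940
Sum: 0.3634 + 0.3394 + 0.3599 + 0.2940 = 1.357 nats.

1.357 nats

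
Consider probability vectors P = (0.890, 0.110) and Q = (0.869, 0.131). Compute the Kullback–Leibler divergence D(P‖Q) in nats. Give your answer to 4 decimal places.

0.0020 nats

D(P‖Q) = Σ p·ln(p/q).
  0.890·ln(0.890/0.869) = 0.02125
  0.110·ln(0.110/0.131) = -0.01922
D(P‖Q) = 0.0020 nats.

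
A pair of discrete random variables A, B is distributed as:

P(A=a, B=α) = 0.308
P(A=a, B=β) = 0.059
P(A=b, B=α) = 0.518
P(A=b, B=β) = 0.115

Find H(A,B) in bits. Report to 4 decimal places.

H(A,B) = −Σ p(x,y)·log₂ p(x,y) over all 4 cells.
  cell (a,α): −0.308·log₂0.308 = 0.52329
  cell (a,β): −0.059·log₂0.059 = 0.24091
  cell (b,α): −0.518·log₂0.518 = 0.49157
  cell (b,β): −0.115·log₂0.115 = 0.35883
Sum = 1.6146 bits.

1.6146 bits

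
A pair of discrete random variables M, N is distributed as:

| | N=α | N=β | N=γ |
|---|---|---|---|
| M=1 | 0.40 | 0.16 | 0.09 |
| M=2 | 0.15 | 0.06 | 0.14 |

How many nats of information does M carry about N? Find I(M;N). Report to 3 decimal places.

0.042 nats

Marginals: p(M) = (0.6500, 0.3500), p(N) = (0.5500, 0.2200, 0.2300).
I(M;N) = Σ p(x,y)·ln[p(x,y)/(p(x)p(y))].
  (1,α): 0.40·ln(1.1189) = 0.0449
  (1,β): 0.16·ln(1.1189) = 0.0180
  (1,γ): 0.09·ln(0.6020) = -0.0457
  (2,α): 0.15·ln(0.7792) = -0.0374
  (2,β): 0.06·ln(0.7792) = -0.0150
  (2,γ): 0.14·ln(1.7391) = 0.0775
Sum = 0.042 nats.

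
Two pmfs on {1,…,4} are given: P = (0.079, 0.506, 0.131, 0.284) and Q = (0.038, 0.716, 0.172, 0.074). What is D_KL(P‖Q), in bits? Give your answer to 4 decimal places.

D(P‖Q) = Σ p·log₂(p/q).
  0.079·log₂(0.079/0.038) = 0.08341
  0.506·log₂(0.506/0.716) = -0.25342
  0.131·log₂(0.131/0.172) = -0.05146
  0.284·log₂(0.284/0.074) = 0.55104
D(P‖Q) = 0.3296 bits.

0.3296 bits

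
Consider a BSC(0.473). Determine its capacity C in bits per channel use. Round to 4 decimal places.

Binary symmetric channel: C = 1 − h₂(ε) where h₂ is the binary entropy function.
h₂(0.473) = −0.473·log₂0.473 − 0.527·log₂0.527 = 0.9979.
C = 1 − 0.9979 = 0.0021 bits per channel use.

0.0021 bits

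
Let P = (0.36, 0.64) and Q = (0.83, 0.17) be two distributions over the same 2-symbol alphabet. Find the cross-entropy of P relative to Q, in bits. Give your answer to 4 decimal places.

H(P,Q) = −Σ p·log₂ q.
  −0.36·log₂(0.83) = 0.09677
  −0.64·log₂(0.17) = 1.63609
H(P,Q) = 1.7329 bits.

1.7329 bits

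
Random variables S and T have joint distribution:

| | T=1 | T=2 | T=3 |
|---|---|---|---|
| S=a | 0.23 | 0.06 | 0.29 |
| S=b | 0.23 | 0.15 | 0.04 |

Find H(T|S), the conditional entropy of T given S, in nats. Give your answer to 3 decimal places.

0.937 nats

Chain rule: H(T|S) = H(S,T) − H(S).
Marginals: p(S) = (0.5800, 0.4200), p(T) = (0.4600, 0.2100, 0.3300).
H(S,T) = 1.6172 nats; H(S) = 0.6803 nats.
H(T|S) = 1.6172 − 0.6803 = 0.937 nats.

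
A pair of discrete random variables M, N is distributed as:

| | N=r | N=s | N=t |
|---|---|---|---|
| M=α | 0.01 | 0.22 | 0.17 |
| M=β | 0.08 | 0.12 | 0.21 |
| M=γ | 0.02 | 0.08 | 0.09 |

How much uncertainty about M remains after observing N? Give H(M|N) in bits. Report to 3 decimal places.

Marginals: p(M) = (0.4000, 0.4100, 0.1900), p(N) = (0.1100, 0.4200, 0.4700).
H(M|N) = Σ p(N) · H(M|N=·).
  N=r: p=0.1100, H(M|N=r) = 1.0958
  N=s: p=0.4200, H(M|N=s) = 1.4607
  N=t: p=0.4700, H(M|N=t) = 1.5066
Weighted sum = 1.442 bits.

1.442 bits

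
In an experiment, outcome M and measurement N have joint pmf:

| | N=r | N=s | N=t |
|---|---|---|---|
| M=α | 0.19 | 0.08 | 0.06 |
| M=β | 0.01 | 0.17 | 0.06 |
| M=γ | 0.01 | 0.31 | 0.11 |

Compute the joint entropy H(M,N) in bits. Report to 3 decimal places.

H(M,N) = −Σ p(x,y)·log₂ p(x,y) over all 9 cells.
  cell (α,r): −0.19·log₂0.19 = 0.4552
  cell (α,s): −0.08·log₂0.08 = 0.2915
  cell (α,t): −0.06·log₂0.06 = 0.2435
  cell (β,r): −0.01·log₂0.01 = 0.0664
  cell (β,s): −0.17·log₂0.17 = 0.4346
  cell (β,t): −0.06·log₂0.06 = 0.2435
  cell (γ,r): −0.01·log₂0.01 = 0.0664
  cell (γ,s): −0.31·log₂0.31 = 0.5238
  cell (γ,t): −0.11·log₂0.11 = 0.3503
Sum = 2.675 bits.

2.675 bits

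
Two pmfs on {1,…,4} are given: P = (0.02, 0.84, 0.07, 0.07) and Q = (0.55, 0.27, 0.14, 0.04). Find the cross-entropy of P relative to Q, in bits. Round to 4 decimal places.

2.1276 bits

H(P,Q) = −Σ p·log₂ q.
  −0.02·log₂(0.55) = 0.01725
  −0.84·log₂(0.27) = 1.58673
  −0.07·log₂(0.14) = 0.19856
  −0.07·log₂(0.04) = 0.32507
H(P,Q) = 2.1276 bits.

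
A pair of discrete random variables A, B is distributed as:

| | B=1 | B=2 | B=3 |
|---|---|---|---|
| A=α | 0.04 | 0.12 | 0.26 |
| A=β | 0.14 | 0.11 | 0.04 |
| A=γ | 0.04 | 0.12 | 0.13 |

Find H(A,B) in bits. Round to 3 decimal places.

H(A,B) = −Σ p(x,y)·log₂ p(x,y) over all 9 cells.
  cell (α,1): −0.04·log₂0.04 = 0.1858
  cell (α,2): −0.12·log₂0.12 = 0.3671
  cell (α,3): −0.26·log₂0.26 = 0.5053
  cell (β,1): −0.14·log₂0.14 = 0.3971
  cell (β,2): −0.11·log₂0.11 = 0.3503
  cell (β,3): −0.04·log₂0.04 = 0.1858
  cell (γ,1): −0.04·log₂0.04 = 0.1858
  cell (γ,2): −0.12·log₂0.12 = 0.3671
  cell (γ,3): −0.13·log₂0.13 = 0.3826
Sum = 2.927 bits.

2.927 bits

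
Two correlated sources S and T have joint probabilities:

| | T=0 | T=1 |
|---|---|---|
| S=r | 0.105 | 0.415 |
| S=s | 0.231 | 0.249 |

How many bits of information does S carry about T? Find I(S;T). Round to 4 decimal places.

Marginals: p(S) = (0.5200, 0.4800), p(T) = (0.3360, 0.6640).
I(S;T) = Σ p(x,y)·log₂[p(x,y)/(p(x)p(y))].
  (r,0): 0.105·log₂(0.6010) = -0.07714
  (r,1): 0.415·log₂(1.2019) = 0.11012
  (s,0): 0.231·log₂(1.4323) = 0.11973
  (s,1): 0.249·log₂(0.7813) = -0.08868
Sum = 0.0640 bits.

0.0640 bits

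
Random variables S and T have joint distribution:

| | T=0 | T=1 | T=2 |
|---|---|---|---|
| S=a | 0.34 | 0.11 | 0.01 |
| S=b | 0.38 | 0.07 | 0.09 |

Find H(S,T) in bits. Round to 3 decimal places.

2.058 bits

H(S,T) = −Σ p(x,y)·log₂ p(x,y) over all 6 cells.
  cell (a,0): −0.34·log₂0.34 = 0.5292
  cell (a,1): −0.11·log₂0.11 = 0.3503
  cell (a,2): −0.01·log₂0.01 = 0.0664
  cell (b,0): −0.38·log₂0.38 = 0.5305
  cell (b,1): −0.07·log₂0.07 = 0.2686
  cell (b,2): −0.09·log₂0.09 = 0.3127
Sum = 2.058 bits.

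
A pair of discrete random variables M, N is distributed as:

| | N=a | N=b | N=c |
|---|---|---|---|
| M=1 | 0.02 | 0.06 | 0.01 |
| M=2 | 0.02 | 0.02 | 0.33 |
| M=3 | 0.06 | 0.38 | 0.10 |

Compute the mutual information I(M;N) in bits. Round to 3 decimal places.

0.409 bits

Marginals: p(M) = (0.0900, 0.3700, 0.5400), p(N) = (0.1000, 0.4600, 0.4400).
I(M;N) = H(M) + H(N) − H(M,N).
H(M) = 1.3234, H(N) = 1.3687, H(M,N) = 2.2826.
I(M;N) = 1.3234 + 1.3687 − 2.2826 = 0.409 bits.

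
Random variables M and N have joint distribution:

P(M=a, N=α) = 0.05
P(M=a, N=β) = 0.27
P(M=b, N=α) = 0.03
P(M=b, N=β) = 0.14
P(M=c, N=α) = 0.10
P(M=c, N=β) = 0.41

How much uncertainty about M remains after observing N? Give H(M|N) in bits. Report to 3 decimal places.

Chain rule: H(M|N) = H(M,N) − H(N).
Marginals: p(M) = (0.3200, 0.1700, 0.5100), p(N) = (0.1800, 0.8200).
H(M,N) = 2.1346 bits; H(N) = 0.6801 bits.
H(M|N) = 2.1346 − 0.6801 = 1.454 bits.

1.454 bits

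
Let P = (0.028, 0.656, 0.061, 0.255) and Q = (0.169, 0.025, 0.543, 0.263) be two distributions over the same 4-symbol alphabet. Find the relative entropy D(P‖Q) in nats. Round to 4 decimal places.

D(P‖Q) = Σ p·ln(p/q).
  0.028·ln(0.028/0.169) = -0.05034
  0.656·ln(0.656/0.025) = 2.14334
  0.061·ln(0.061/0.543) = -0.13336
  0.255·ln(0.255/0.263) = -0.00788
D(P‖Q) = 1.9518 nats.

1.9518 nats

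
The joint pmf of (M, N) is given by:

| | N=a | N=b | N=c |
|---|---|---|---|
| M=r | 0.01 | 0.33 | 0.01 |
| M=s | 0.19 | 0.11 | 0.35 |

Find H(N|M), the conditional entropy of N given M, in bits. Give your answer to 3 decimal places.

1.062 bits

Chain rule: H(N|M) = H(M,N) − H(M).
Marginals: p(M) = (0.3500, 0.6500), p(N) = (0.2000, 0.4400, 0.3600).
H(M,N) = 1.9963 bits; H(M) = 0.9341 bits.
H(N|M) = 1.9963 − 0.9341 = 1.062 bits.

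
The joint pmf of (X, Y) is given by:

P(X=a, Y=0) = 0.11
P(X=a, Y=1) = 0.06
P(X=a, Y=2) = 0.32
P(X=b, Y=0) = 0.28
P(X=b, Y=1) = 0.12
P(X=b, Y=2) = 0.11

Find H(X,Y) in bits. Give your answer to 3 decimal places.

H(X,Y) = −Σ p(x,y)·log₂ p(x,y) over all 6 cells.
  cell (a,0): −0.11·log₂0.11 = 0.3503
  cell (a,1): −0.06·log₂0.06 = 0.2435
  cell (a,2): −0.32·log₂0.32 = 0.5260
  cell (b,0): −0.28·log₂0.28 = 0.5142
  cell (b,1): −0.12·log₂0.12 = 0.3671
  cell (b,2): −0.11·log₂0.11 = 0.3503
Sum = 2.351 bits.

2.351 bits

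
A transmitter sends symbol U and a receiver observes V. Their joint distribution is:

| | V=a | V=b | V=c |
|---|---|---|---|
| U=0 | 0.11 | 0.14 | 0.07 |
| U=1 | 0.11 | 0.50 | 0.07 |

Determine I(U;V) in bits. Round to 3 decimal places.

Marginals: p(U) = (0.3200, 0.6800), p(V) = (0.2200, 0.6400, 0.1400).
I(U;V) = H(U) + H(V) − H(U,V).
H(U) = 0.9044, H(V) = 1.2898, H(U,V) = 2.1348.
I(U;V) = 0.9044 + 1.2898 − 2.1348 = 0.059 bits.

0.059 bits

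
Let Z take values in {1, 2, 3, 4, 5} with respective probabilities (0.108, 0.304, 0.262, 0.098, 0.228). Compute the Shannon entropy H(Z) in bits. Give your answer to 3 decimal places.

2.190 bits

H(Z) = −Σ p·log₂ p.
  −(0.108)·log₂(0.108) = 0.3468
  −(0.304)·log₂(0.304) = 0.5222
  −(0.262)·log₂(0.262) = 0.5063
  −(0.098)·log₂(0.098) = 0.3284
  −(0.228)·log₂(0.228) = 0.4863
Sum: 0.3468 + 0.5222 + 0.5063 + 0.3284 + 0.4863 = 2.190 bits.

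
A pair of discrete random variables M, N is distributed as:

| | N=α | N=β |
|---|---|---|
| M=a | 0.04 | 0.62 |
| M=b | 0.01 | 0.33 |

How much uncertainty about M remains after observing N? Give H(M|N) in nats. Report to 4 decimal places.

0.6385 nats

Chain rule: H(M|N) = H(M,N) − H(N).
Marginals: p(M) = (0.6600, 0.3400), p(N) = (0.0500, 0.9500).
H(M,N) = 0.8370 nats; H(N) = 0.1985 nats.
H(M|N) = 0.8370 − 0.1985 = 0.6385 nats.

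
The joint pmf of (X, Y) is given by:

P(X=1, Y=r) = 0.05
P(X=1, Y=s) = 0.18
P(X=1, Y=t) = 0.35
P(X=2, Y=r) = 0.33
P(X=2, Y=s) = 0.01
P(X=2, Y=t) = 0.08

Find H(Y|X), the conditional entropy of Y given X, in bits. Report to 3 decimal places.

1.096 bits

Chain rule: H(Y|X) = H(X,Y) − H(X).
Marginals: p(X) = (0.5800, 0.4200), p(Y) = (0.3800, 0.1900, 0.4300).
H(X,Y) = 2.0773 bits; H(X) = 0.9815 bits.
H(Y|X) = 2.0773 − 0.9815 = 1.096 bits.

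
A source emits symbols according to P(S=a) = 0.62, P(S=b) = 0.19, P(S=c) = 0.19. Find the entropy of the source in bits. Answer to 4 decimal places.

H(S) = −Σ p·log₂ p.
  −(0.62)·log₂(0.62) = 0.42759
  −(0.19)·log₂(0.19) = 0.45523
  −(0.19)·log₂(0.19) = 0.45523
Sum: 0.42759 + 0.45523 + 0.45523 = 1.3380 bits.

1.3380 bits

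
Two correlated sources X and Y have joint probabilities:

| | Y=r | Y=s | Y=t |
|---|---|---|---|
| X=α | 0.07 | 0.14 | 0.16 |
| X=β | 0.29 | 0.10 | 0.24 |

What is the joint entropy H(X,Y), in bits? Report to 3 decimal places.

2.433 bits

H(X,Y) = −Σ p(x,y)·log₂ p(x,y) over all 6 cells.
  cell (α,r): −0.07·log₂0.07 = 0.2686
  cell (α,s): −0.14·log₂0.14 = 0.3971
  cell (α,t): −0.16·log₂0.16 = 0.4230
  cell (β,r): −0.29·log₂0.29 = 0.5179
  cell (β,s): −0.10·log₂0.10 = 0.3322
  cell (β,t): −0.24·log₂0.24 = 0.4941
Sum = 2.433 bits.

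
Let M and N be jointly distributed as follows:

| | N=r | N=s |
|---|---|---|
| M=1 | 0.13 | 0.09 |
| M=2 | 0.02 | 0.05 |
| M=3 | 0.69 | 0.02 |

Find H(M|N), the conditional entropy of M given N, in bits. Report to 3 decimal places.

Chain rule: H(M|N) = H(M,N) − H(N).
Marginals: p(M) = (0.2200, 0.0700, 0.7100), p(N) = (0.8400, 0.1600).
H(M,N) = 1.5065 bits; H(N) = 0.6343 bits.
H(M|N) = 1.5065 − 0.6343 = 0.872 bits.

0.872 bits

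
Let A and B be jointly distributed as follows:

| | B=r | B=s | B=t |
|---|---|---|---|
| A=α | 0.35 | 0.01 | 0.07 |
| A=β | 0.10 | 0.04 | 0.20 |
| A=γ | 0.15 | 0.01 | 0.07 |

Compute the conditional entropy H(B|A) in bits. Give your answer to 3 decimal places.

Chain rule: H(B|A) = H(A,B) − H(A).
Marginals: p(A) = (0.4300, 0.3400, 0.2300), p(B) = (0.6000, 0.0600, 0.3400).
H(A,B) = 2.5930 bits; H(A) = 1.5404 bits.
H(B|A) = 2.5930 − 1.5404 = 1.053 bits.

1.053 bits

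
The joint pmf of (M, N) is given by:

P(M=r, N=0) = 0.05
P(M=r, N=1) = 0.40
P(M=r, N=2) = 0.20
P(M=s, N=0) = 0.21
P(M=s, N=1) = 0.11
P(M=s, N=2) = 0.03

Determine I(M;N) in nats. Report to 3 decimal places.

0.165 nats

Marginals: p(M) = (0.6500, 0.3500), p(N) = (0.2600, 0.5100, 0.2300).
I(M;N) = Σ p(x,y)·ln[p(x,y)/(p(x)p(y))].
  (r,0): 0.05·ln(0.2959) = -0.0609
  (r,1): 0.40·ln(1.2066) = 0.0751
  (r,2): 0.20·ln(1.3378) = 0.0582
  (s,0): 0.21·ln(2.3077) = 0.1756
  (s,1): 0.11·ln(0.6162) = -0.0533
  (s,2): 0.03·ln(0.3727) = -0.0296
Sum = 0.165 nats.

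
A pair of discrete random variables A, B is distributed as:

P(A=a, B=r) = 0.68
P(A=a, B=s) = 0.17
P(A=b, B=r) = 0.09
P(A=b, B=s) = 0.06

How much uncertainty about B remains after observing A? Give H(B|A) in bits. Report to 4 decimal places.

Chain rule: H(B|A) = H(A,B) − H(A).
Marginals: p(A) = (0.8500, 0.1500), p(B) = (0.7700, 0.2300).
H(A,B) = 1.3691 bits; H(A) = 0.6098 bits.
H(B|A) = 1.3691 − 0.6098 = 0.7593 bits.

0.7593 bits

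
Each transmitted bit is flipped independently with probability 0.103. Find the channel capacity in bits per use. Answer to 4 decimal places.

0.5216 bits

Binary symmetric channel: C = 1 − h₂(ε) where h₂ is the binary entropy function.
h₂(0.103) = −0.103·log₂0.103 − 0.897·log₂0.897 = 0.4784.
C = 1 − 0.4784 = 0.5216 bits per channel use.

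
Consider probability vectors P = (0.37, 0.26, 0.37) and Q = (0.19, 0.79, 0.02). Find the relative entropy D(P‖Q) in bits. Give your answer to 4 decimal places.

1.4964 bits

D(P‖Q) = Σ p·log₂(p/q).
  0.37·log₂(0.37/0.19) = 0.35576
  0.26·log₂(0.26/0.79) = -0.41687
  0.37·log₂(0.37/0.02) = 1.55750
D(P‖Q) = 1.4964 bits.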